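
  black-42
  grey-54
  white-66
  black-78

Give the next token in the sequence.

Shade: repeats black → grey → white; black, grey, white, black → grey.
Second component: 42, 54, 66, 78 → 90 (+12 each step).
Putting it together: grey-90.

grey-90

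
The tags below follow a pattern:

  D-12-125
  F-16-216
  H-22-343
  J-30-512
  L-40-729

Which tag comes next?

N-52-1000

Letter: letters move forward 2 places in the alphabet; D, F, H, J, L → N.
For the second component, differences are 4, 6, 8, … (increasing by 2 each time): 12, 16, 22, 30, 40 → 52.
Third component: perfect cubes: 5³, 6³, 7³, …, so 125, 216, 343, 512, 729 → 1000.
Combining the parts gives N-52-1000.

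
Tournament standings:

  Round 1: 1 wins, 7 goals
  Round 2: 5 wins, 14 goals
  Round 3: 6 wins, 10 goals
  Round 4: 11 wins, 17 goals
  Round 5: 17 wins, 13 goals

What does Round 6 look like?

Wins: each term is the sum of the two before it; 1, 5, 6, 11, 17 → 28.
Goals: alternating steps +7, −4, +7, −4, …; 7, 14, 10, 17, 13 → 20.
Putting it together: 28 wins, 20 goals.

28 wins, 20 goals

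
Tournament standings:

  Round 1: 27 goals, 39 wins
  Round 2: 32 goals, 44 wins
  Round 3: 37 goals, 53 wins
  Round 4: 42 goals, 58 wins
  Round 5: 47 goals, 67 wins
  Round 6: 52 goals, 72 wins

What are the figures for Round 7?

57 goals, 81 wins

Goals: +5 each step, so 27, 32, 37, 42, 47, 52 → 57.
For the wins, alternating steps +5, +9, +5, +9, …: 39, 44, 53, 58, 67, 72 → 81.
Putting it together: 57 goals, 81 wins.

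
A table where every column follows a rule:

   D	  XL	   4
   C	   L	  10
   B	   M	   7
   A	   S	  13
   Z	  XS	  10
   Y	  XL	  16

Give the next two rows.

X  L  13; W  M  19

Letter: D, C, B, A, Z, Y → X → W (letters move back 1 place in the alphabet, wrapping A→Z).
Size — repeats XL → L → M → S → XS: XL, L, M, S, XS, XL → L → M.
For the third component, alternating steps +6, −3, +6, −3, …: 4, 10, 7, 13, 10, 16 → 13 → 19.
Putting the parts together: X  L  13 and then W  M  19.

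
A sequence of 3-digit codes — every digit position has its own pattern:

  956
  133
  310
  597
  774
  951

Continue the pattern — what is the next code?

138

First digit: +2 each step, mod 10; 9, 1, 3, 5, 7, 9 → 1.
Second digit: −2 each step, mod 10, so 5, 3, 1, 9, 7, 5 → 3.
Third digit: −3 each step, mod 10; 6, 3, 0, 7, 4, 1 → 8.
Putting it together: 138.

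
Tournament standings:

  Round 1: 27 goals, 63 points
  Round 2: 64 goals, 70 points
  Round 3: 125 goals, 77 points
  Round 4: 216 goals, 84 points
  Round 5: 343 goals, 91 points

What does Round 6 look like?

512 goals, 98 points

Goals: 27, 64, 125, 216, 343 → 512 (perfect cubes: 3³, 4³, 5³, …).
Points: +7 each step; 63, 70, 77, 84, 91 → 98.
Combining the parts gives 512 goals, 98 points.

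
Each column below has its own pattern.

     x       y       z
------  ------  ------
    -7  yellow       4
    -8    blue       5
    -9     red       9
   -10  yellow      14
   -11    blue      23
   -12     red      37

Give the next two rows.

-13  yellow  60; -14  blue  97

Column x: −1 each step; -7, -8, -9, -10, -11, -12 → -13 → -14.
For the column y, repeats yellow → blue → red: yellow, blue, red, yellow, blue, red → yellow → blue.
Column z: each term is the sum of the two before it, so 4, 5, 9, 14, 23, 37 → 60 → 97.
So the next two rows are -13  yellow  60 and -14  blue  97.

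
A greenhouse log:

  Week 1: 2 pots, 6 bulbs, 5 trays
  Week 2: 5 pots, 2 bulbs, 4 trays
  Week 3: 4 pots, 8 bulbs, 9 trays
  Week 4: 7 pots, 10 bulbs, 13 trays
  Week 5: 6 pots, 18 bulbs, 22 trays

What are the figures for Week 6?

9 pots, 28 bulbs, 35 trays

Pots: alternating steps +3, −1, +3, −1, …, so 2, 5, 4, 7, 6 → 9.
Bulbs: each term is the sum of the two before it; 6, 2, 8, 10, 18 → 28.
For the trays, each term is the sum of the two before it: 5, 4, 9, 13, 22 → 35.
Putting it together: 9 pots, 28 bulbs, 35 trays.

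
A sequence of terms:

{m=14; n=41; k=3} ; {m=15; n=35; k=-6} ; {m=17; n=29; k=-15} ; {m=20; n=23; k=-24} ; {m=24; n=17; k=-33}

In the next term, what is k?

For the k, −9 each step: 3, -6, -15, -24, -33 → -42.

-42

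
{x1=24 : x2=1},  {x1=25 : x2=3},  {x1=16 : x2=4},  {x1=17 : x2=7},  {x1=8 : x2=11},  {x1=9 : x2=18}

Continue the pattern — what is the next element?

{x1=0 : x2=29}

X1: alternating steps +1, −9, +1, −9, …, so 24, 25, 16, 17, 8, 9 → 0.
X2 goes 1, 3, 4, 7, 11, 18 → 29 (each term is the sum of the two before it).
Putting it together: {x1=0 : x2=29}.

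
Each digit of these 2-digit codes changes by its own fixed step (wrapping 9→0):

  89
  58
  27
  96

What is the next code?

65

First digit: −3 each step, mod 10, so 8, 5, 2, 9 → 6.
Second digit: 9, 8, 7, 6 → 5 (−1 each step, mod 10).
Putting it together: 65.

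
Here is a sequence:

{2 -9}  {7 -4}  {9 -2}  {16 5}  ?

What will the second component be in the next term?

First component: 2, 7, 9, 16 → 25 (each term is the sum of the two before it).
Second component: -9, -4, -2, 5 → 14 (always 11 less than the first component).

14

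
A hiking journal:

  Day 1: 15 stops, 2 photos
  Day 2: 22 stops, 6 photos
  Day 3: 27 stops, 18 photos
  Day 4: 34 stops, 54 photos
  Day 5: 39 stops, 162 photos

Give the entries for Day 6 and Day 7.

46 stops, 486 photos; 51 stops, 1458 photos

Stops — alternating steps +7, +5, +7, +5, …: 15, 22, 27, 34, 39 → 46 → 51.
For the photos, ×3 each step: 2, 6, 18, 54, 162 → 486 → 1458.
Putting the parts together: 46 stops, 486 photos and then 51 stops, 1458 photos.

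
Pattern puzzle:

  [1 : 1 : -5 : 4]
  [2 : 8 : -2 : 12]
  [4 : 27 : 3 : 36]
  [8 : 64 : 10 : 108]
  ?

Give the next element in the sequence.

[16 : 125 : 19 : 324]

First part: ×2 each step, so 1, 2, 4, 8 → 16.
For the second part, perfect cubes: 1³, 2³, 3³, …: 1, 8, 27, 64 → 125.
Third part: -5, -2, 3, 10 → 19 (differences are 3, 5, 7, … (increasing by 2 each time)).
Fourth part: 4, 12, 36, 108 → 324 (×3 each step).
So the next element is [16 : 125 : 19 : 324].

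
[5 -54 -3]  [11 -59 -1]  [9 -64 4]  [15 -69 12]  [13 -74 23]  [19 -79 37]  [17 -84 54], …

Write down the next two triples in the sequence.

First value goes 5, 11, 9, 15, 13, 19, 17 → 23 → 21 (alternating steps +6, −2, +6, −2, …).
Second value — −5 each step: -54, -59, -64, -69, -74, -79, -84 → -89 → -94.
Third value goes -3, -1, 4, 12, 23, 37, 54 → 74 → 97 (differences are 2, 5, 8, … (increasing by 3 each time)).
Putting the parts together: [23 -89 74] and then [21 -94 97].

[23 -89 74], [21 -94 97]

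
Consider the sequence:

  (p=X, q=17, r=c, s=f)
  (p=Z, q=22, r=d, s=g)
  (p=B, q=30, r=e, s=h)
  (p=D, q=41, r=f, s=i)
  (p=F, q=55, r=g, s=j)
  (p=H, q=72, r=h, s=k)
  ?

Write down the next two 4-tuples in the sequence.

For the p, letters move forward 2 places in the alphabet, wrapping Z→A: X, Z, B, D, F, H → J → L.
Q goes 17, 22, 30, 41, 55, 72 → 92 → 115 (differences are 5, 8, 11, … (increasing by 3 each time)).
R — letters move forward 1 place in the alphabet: c, d, e, f, g, h → i → j.
S: f, g, h, i, j, k → l → m (letters move forward 1 place in the alphabet).
So the next two 4-tuples are (p=J, q=92, r=i, s=l) and (p=L, q=115, r=j, s=m).

(p=J, q=92, r=i, s=l), (p=L, q=115, r=j, s=m)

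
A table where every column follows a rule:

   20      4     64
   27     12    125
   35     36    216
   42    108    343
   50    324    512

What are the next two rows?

57  972  729; 65  2916  1000

For the first component, alternating steps +7, +8, +7, +8, …: 20, 27, 35, 42, 50 → 57 → 65.
Second component: 4, 12, 36, 108, 324 → 972 → 2916 (×3 each step).
For the third component, perfect cubes: 4³, 5³, 6³, …: 64, 125, 216, 343, 512 → 729 → 1000.
So the next two rows are 57  972  729 and 65  2916  1000.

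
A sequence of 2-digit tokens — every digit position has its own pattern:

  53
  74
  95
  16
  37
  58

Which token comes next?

First digit: +2 each step, mod 10, so 5, 7, 9, 1, 3, 5 → 7.
Second digit goes 3, 4, 5, 6, 7, 8 → 9 (+1 each step, mod 10).
Combining the parts gives 79.

79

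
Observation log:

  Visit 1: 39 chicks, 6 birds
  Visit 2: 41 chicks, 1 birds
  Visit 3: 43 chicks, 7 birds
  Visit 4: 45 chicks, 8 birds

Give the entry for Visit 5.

47 chicks, 15 birds

Chicks: +2 each step, so 39, 41, 43, 45 → 47.
Birds: 6, 1, 7, 8 → 15 (each term is the sum of the two before it).
Putting it together: 47 chicks, 15 birds.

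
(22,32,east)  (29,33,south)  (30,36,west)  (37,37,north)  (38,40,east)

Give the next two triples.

(45,41,south), (46,44,west)

First value: 22, 29, 30, 37, 38 → 45 → 46 (alternating steps +7, +1, +7, +1, …).
Second value goes 32, 33, 36, 37, 40 → 41 → 44 (alternating steps +1, +3, +1, +3, …).
Direction: repeats east → south → west → north, so east, south, west, north, east → south → west.
Putting the parts together: (45,41,south) and then (46,44,west).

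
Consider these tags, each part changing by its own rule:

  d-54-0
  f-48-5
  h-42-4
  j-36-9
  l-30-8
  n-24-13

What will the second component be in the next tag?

Letter: letters move forward 2 places in the alphabet, so d, f, h, j, l, n → p.
Second component: −6 each step; 54, 48, 42, 36, 30, 24 → 18.
Third component: alternating steps +5, −1, +5, −1, …, so 0, 5, 4, 9, 8, 13 → 12.

18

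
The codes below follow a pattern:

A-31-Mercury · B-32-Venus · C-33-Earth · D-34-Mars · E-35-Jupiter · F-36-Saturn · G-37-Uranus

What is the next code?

H-38-Neptune

For the letter, letters move forward 1 place in the alphabet: A, B, C, D, E, F, G → H.
Second component goes 31, 32, 33, 34, 35, 36, 37 → 38 (+1 each step).
Planet: Mercury, Venus, Earth, Mars, Jupiter, Saturn, Uranus → Neptune (runs through the planets Mercury→Neptune).
Combining the parts gives H-38-Neptune.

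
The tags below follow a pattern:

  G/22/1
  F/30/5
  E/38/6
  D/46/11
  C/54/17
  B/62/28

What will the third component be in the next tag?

45

Third component — each term is the sum of the two before it: 1, 5, 6, 11, 17, 28 → 45.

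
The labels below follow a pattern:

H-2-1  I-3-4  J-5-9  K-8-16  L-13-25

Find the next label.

Letter goes H, I, J, K, L → M (letters move forward 1 place in the alphabet).
Second component: each term is the sum of the two before it; 2, 3, 5, 8, 13 → 21.
Third component: 1, 4, 9, 16, 25 → 36 (perfect squares: 1², 2², 3², …).
Combining the parts gives M-21-36.

M-21-36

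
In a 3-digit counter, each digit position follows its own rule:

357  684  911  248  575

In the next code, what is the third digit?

Third digit: 7, 4, 1, 8, 5 → 2 (−3 each step, mod 10).

2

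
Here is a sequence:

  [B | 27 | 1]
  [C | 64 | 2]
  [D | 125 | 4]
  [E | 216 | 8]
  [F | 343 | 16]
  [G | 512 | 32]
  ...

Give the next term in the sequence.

[H | 729 | 64]

Letter goes B, C, D, E, F, G → H (letters move forward 1 place in the alphabet).
Second entry goes 27, 64, 125, 216, 343, 512 → 729 (perfect cubes: 3³, 4³, 5³, …).
Third entry — ×2 each step: 1, 2, 4, 8, 16, 32 → 64.
Putting it together: [H | 729 | 64].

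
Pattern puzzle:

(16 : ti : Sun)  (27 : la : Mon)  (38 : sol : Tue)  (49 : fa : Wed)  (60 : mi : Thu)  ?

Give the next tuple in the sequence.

First component goes 16, 27, 38, 49, 60 → 71 (+11 each step).
Note: runs backward through the solfège scale do→ti; ti, la, sol, fa, mi → re.
Day: Sun, Mon, Tue, Wed, Thu → Fri (runs through the weekdays Mon→Sun).
Combining the parts gives (71 : re : Fri).

(71 : re : Fri)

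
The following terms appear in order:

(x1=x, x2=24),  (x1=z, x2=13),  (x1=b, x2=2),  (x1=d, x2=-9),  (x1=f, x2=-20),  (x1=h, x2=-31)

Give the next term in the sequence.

(x1=j, x2=-42)

X1 goes x, z, b, d, f, h → j (letters move forward 2 places in the alphabet, wrapping Z→A).
X2 — −11 each step: 24, 13, 2, -9, -20, -31 → -42.
So the next term is (x1=j, x2=-42).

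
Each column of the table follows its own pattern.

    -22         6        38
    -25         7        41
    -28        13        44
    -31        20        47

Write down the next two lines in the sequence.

First component — −3 each step: -22, -25, -28, -31 → -34 → -37.
Second component: each term is the sum of the two before it, so 6, 7, 13, 20 → 33 → 53.
Third component — together with the first component always sums to 16: 38, 41, 44, 47 → 50 → 53.
So the next two lines are -34  33  50 and -37  53  53.

-34  33  50; -37  53  53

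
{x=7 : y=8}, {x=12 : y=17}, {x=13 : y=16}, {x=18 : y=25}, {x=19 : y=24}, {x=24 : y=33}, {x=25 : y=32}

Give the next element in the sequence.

X: alternating steps +5, +1, +5, +1, …; 7, 12, 13, 18, 19, 24, 25 → 30.
For the y, alternating steps +9, −1, +9, −1, …: 8, 17, 16, 25, 24, 33, 32 → 41.
Combining the parts gives {x=30 : y=41}.

{x=30 : y=41}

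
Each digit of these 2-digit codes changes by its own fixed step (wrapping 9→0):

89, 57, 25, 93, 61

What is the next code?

39

First digit goes 8, 5, 2, 9, 6 → 3 (−3 each step, mod 10).
For the second digit, −2 each step, mod 10: 9, 7, 5, 3, 1 → 9.
Combining the parts gives 39.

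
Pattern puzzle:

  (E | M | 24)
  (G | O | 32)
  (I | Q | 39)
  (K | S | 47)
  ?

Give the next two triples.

First letter: letters move forward 2 places in the alphabet; E, G, I, K → M → O.
Second letter — letters move forward 2 places in the alphabet: M, O, Q, S → U → W.
Third coordinate — alternating steps +8, +7, +8, +7, …: 24, 32, 39, 47 → 54 → 62.
Putting the parts together: (M | U | 54) and then (O | W | 62).

(M | U | 54), (O | W | 62)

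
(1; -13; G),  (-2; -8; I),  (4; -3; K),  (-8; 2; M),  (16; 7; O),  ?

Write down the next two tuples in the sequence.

(-32; 12; Q), (64; 17; S)

First component: ×(-2) each step; 1, -2, 4, -8, 16 → -32 → 64.
Second component goes -13, -8, -3, 2, 7 → 12 → 17 (+5 each step).
Letter — letters move forward 2 places in the alphabet: G, I, K, M, O → Q → S.
Putting the parts together: (-32; 12; Q) and then (64; 17; S).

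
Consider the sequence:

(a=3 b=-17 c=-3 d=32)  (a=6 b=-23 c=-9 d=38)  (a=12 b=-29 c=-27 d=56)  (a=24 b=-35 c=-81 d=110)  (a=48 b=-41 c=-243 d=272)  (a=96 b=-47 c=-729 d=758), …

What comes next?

(a=192 b=-53 c=-2187 d=2216)

A — ×2 each step: 3, 6, 12, 24, 48, 96 → 192.
B — −6 each step: -17, -23, -29, -35, -41, -47 → -53.
C: ×3 each step; -3, -9, -27, -81, -243, -729 → -2187.
D — together with the c always sums to 29: 32, 38, 56, 110, 272, 758 → 2216.
Putting it together: (a=192 b=-53 c=-2187 d=2216).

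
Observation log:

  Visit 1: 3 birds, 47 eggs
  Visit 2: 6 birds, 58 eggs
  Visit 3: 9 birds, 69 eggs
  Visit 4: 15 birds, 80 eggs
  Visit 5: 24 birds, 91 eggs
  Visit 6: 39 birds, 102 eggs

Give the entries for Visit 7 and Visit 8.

Birds: each term is the sum of the two before it; 3, 6, 9, 15, 24, 39 → 63 → 102.
Eggs — +11 each step: 47, 58, 69, 80, 91, 102 → 113 → 124.
Putting the parts together: 63 birds, 113 eggs and then 102 birds, 124 eggs.

63 birds, 113 eggs; 102 birds, 124 eggs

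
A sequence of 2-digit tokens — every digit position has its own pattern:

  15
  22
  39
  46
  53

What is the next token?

60

For the first digit, +1 each step, mod 10: 1, 2, 3, 4, 5 → 6.
Second digit: −3 each step, mod 10, so 5, 2, 9, 6, 3 → 0.
Putting it together: 60.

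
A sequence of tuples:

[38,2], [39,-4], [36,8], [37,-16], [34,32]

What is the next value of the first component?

First component — alternating steps +1, −3, +1, −3, …: 38, 39, 36, 37, 34 → 35.

35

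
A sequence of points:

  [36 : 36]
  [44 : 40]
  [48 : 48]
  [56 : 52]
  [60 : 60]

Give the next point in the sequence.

[68 : 64]

For the first slot, alternating steps +8, +4, +8, +4, …: 36, 44, 48, 56, 60 → 68.
Second slot: alternating steps +4, +8, +4, +8, …, so 36, 40, 48, 52, 60 → 64.
Putting it together: [68 : 64].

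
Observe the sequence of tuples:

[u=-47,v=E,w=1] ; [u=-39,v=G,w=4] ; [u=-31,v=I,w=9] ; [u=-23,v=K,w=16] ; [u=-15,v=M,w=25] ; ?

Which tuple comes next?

U: +8 each step, so -47, -39, -31, -23, -15 → -7.
V: E, G, I, K, M → O (letters move forward 2 places in the alphabet).
W — perfect squares: 1², 2², 3², …: 1, 4, 9, 16, 25 → 36.
Combining the parts gives [u=-7,v=O,w=36].

[u=-7,v=O,w=36]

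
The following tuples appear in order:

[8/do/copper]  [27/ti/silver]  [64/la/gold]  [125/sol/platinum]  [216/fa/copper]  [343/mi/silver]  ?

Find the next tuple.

[512/re/gold]

First entry — perfect cubes: 2³, 3³, 4³, …: 8, 27, 64, 125, 216, 343 → 512.
Note goes do, ti, la, sol, fa, mi → re (runs backward through the solfège scale do→ti).
Metal: repeats copper → silver → gold → platinum; copper, silver, gold, platinum, copper, silver → gold.
Combining the parts gives [512/re/gold].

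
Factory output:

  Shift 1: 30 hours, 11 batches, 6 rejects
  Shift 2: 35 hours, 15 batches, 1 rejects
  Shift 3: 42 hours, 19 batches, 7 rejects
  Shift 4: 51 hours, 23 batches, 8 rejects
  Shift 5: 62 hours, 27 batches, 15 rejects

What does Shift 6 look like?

75 hours, 31 batches, 23 rejects

Hours: 30, 35, 42, 51, 62 → 75 (differences are 5, 7, 9, … (increasing by 2 each time)).
Batches: +4 each step; 11, 15, 19, 23, 27 → 31.
Rejects: each term is the sum of the two before it, so 6, 1, 7, 8, 15 → 23.
So the next record is 75 hours, 31 batches, 23 rejects.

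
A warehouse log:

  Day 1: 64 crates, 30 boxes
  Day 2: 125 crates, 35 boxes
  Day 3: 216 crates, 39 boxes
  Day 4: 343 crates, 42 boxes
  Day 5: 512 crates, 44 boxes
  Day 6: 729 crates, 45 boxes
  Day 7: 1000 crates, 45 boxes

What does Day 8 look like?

Crates: perfect cubes: 4³, 5³, 6³, …; 64, 125, 216, 343, 512, 729, 1000 → 1331.
Boxes — differences are 5, 4, 3, … (decreasing by 1 each time): 30, 35, 39, 42, 44, 45, 45 → 44.
So the next row is 1331 crates, 44 boxes.

1331 crates, 44 boxes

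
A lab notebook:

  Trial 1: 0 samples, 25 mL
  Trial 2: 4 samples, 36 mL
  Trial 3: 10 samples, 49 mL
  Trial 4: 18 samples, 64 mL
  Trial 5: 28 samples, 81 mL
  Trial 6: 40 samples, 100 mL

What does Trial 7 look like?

54 samples, 121 mL

Samples: differences are 4, 6, 8, … (increasing by 2 each time); 0, 4, 10, 18, 28, 40 → 54.
For the mL, perfect squares: 5², 6², 7², …: 25, 36, 49, 64, 81, 100 → 121.
Putting it together: 54 samples, 121 mL.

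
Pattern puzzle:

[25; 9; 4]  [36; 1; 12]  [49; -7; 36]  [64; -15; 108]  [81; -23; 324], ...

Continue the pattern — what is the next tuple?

[100; -31; 972]

For the first part, perfect squares: 5², 6², 7², …: 25, 36, 49, 64, 81 → 100.
Second part: −8 each step, so 9, 1, -7, -15, -23 → -31.
Third part: 4, 12, 36, 108, 324 → 972 (×3 each step).
Combining the parts gives [100; -31; 972].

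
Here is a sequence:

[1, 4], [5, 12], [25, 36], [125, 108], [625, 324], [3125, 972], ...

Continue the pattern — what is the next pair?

First value: 1, 5, 25, 125, 625, 3125 → 15625 (×5 each step).
Second value: ×3 each step; 4, 12, 36, 108, 324, 972 → 2916.
So the next pair is [15625, 2916].

[15625, 2916]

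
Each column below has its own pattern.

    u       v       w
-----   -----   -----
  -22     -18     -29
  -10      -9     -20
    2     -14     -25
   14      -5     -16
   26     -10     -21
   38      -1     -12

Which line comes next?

50  -6  -17

Column u goes -22, -10, 2, 14, 26, 38 → 50 (+12 each step).
Column v: -18, -9, -14, -5, -10, -1 → -6 (alternating steps +9, −5, +9, −5, …).
For the column w, always 11 less than the column v: -29, -20, -25, -16, -21, -12 → -17.
Combining the parts gives 50  -6  -17.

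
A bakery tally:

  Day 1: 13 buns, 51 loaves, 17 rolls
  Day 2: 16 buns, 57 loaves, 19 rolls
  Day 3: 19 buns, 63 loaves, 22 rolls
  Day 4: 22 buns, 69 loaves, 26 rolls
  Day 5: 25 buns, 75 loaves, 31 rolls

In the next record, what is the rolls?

Buns: 13, 16, 19, 22, 25 → 28 (+3 each step).
Loaves: 51, 57, 63, 69, 75 → 81 (+6 each step).
Rolls: differences are 2, 3, 4, … (increasing by 1 each time); 17, 19, 22, 26, 31 → 37.

37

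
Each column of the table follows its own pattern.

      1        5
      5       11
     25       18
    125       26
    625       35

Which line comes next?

First component — ×5 each step: 1, 5, 25, 125, 625 → 3125.
Second component: differences are 6, 7, 8, … (increasing by 1 each time); 5, 11, 18, 26, 35 → 45.
Combining the parts gives 3125  45.

3125  45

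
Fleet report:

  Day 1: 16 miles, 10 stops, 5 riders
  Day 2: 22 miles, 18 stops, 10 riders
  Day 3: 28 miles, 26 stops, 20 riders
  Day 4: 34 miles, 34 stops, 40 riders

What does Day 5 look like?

40 miles, 42 stops, 80 riders

Miles: 16, 22, 28, 34 → 40 (+6 each step).
Stops: +8 each step; 10, 18, 26, 34 → 42.
Riders: ×2 each step, so 5, 10, 20, 40 → 80.
Combining the parts gives 40 miles, 42 stops, 80 riders.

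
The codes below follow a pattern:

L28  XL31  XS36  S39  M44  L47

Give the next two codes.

XL52, XS55

Size: repeats L → XL → XS → S → M, so L, XL, XS, S, M, L → XL → XS.
Second component: 28, 31, 36, 39, 44, 47 → 52 → 55 (alternating steps +3, +5, +3, +5, …).
Putting the parts together: XL52 and then XS55.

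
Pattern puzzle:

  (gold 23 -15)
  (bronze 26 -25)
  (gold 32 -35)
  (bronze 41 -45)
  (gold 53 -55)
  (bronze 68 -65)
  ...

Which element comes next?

Rank: gold, bronze, gold, bronze, gold, bronze → gold (alternates gold ↔ bronze).
Second value: differences are 3, 6, 9, … (increasing by 3 each time), so 23, 26, 32, 41, 53, 68 → 86.
For the third value, −10 each step: -15, -25, -35, -45, -55, -65 → -75.
So the next element is (gold 86 -75).

(gold 86 -75)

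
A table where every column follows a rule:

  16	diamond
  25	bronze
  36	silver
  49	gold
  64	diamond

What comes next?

81  bronze

First component: perfect squares: 4², 5², 6², …; 16, 25, 36, 49, 64 → 81.
Rank: diamond, bronze, silver, gold, diamond → bronze (repeats diamond → bronze → silver → gold).
Putting it together: 81  bronze.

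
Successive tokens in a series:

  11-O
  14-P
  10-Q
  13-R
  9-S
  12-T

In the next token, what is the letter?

For the letter, letters move forward 1 place in the alphabet: O, P, Q, R, S, T → U.

U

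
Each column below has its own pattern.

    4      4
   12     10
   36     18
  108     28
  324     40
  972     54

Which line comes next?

2916  70

For the first component, ×3 each step: 4, 12, 36, 108, 324, 972 → 2916.
For the second component, differences are 6, 8, 10, … (increasing by 2 each time): 4, 10, 18, 28, 40, 54 → 70.
Putting it together: 2916  70.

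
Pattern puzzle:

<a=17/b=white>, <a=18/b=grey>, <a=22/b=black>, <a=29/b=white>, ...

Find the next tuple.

A: differences are 1, 4, 7, … (increasing by 3 each time); 17, 18, 22, 29 → 39.
For the b, repeats white → grey → black: white, grey, black, white → grey.
Putting it together: <a=39/b=grey>.

<a=39/b=grey>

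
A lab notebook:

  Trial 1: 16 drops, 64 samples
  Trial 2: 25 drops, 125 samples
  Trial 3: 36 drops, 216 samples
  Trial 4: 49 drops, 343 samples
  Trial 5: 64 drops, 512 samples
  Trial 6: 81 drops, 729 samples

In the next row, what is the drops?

100

Drops: perfect squares: 4², 5², 6², …, so 16, 25, 36, 49, 64, 81 → 100.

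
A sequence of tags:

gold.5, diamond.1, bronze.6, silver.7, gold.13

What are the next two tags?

Rank: repeats gold → diamond → bronze → silver; gold, diamond, bronze, silver, gold → diamond → bronze.
For the second component, each term is the sum of the two before it: 5, 1, 6, 7, 13 → 20 → 33.
So the next two tags are diamond.20 and bronze.33.

diamond.20 then bronze.33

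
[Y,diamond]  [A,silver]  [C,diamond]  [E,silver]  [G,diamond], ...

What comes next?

Letter: Y, A, C, E, G → I (letters move forward 2 places in the alphabet, wrapping Z→A).
Rank goes diamond, silver, diamond, silver, diamond → silver (alternates diamond ↔ silver).
Putting it together: [I,silver].

[I,silver]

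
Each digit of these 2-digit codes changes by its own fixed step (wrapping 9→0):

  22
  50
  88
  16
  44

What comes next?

72

First digit — +3 each step, mod 10: 2, 5, 8, 1, 4 → 7.
Second digit — −2 each step, mod 10: 2, 0, 8, 6, 4 → 2.
Combining the parts gives 72.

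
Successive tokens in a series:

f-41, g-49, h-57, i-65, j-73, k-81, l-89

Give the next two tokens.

m-97, n-105

Letter: letters move forward 1 place in the alphabet, so f, g, h, i, j, k, l → m → n.
Second component goes 41, 49, 57, 65, 73, 81, 89 → 97 → 105 (+8 each step).
So the next two tokens are m-97 and n-105.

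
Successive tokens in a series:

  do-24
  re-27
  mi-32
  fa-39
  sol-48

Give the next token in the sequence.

la-59

Note: do, re, mi, fa, sol → la (runs through the solfège scale do→ti).
Second component — differences are 3, 5, 7, … (increasing by 2 each time): 24, 27, 32, 39, 48 → 59.
Putting it together: la-59.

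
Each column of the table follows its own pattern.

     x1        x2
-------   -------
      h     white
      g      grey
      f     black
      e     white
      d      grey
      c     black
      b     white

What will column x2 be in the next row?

grey

Column x2: repeats white → grey → black; white, grey, black, white, grey, black, white → grey.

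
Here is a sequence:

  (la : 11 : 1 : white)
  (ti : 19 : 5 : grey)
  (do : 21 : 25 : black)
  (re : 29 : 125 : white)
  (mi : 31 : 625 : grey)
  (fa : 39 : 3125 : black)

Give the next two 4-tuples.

Note: la, ti, do, re, mi, fa → sol → la (runs through the solfège scale do→ti).
Second component — alternating steps +8, +2, +8, +2, …: 11, 19, 21, 29, 31, 39 → 41 → 49.
Third component — ×5 each step: 1, 5, 25, 125, 625, 3125 → 15625 → 78125.
Shade — repeats white → grey → black: white, grey, black, white, grey, black → white → grey.
Putting the parts together: (sol : 41 : 15625 : white) and then (la : 49 : 78125 : grey).

(sol : 41 : 15625 : white), (la : 49 : 78125 : grey)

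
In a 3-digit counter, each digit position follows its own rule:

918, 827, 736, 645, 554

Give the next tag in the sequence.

463

First digit: −1 each step, mod 10; 9, 8, 7, 6, 5 → 4.
For the second digit, +1 each step, mod 10: 1, 2, 3, 4, 5 → 6.
Third digit goes 8, 7, 6, 5, 4 → 3 (−1 each step, mod 10).
Combining the parts gives 463.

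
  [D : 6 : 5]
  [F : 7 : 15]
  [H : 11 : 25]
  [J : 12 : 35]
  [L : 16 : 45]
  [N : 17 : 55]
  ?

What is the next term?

Letter: D, F, H, J, L, N → P (letters move forward 2 places in the alphabet).
For the second value, alternating steps +1, +4, +1, +4, …: 6, 7, 11, 12, 16, 17 → 21.
Third value: +10 each step; 5, 15, 25, 35, 45, 55 → 65.
So the next term is [P : 21 : 65].

[P : 21 : 65]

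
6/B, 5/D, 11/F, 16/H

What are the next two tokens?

27/J, 43/L

First component: each term is the sum of the two before it; 6, 5, 11, 16 → 27 → 43.
Letter: letters move forward 2 places in the alphabet, so B, D, F, H → J → L.
So the next two tokens are 27/J and 43/L.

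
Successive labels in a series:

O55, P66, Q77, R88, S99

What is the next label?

T110

Letter: letters move forward 1 place in the alphabet; O, P, Q, R, S → T.
Second component — +11 each step: 55, 66, 77, 88, 99 → 110.
Combining the parts gives T110.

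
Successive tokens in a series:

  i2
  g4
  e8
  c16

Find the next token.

For the letter, letters move back 2 places in the alphabet: i, g, e, c → a.
Second component: ×2 each step, so 2, 4, 8, 16 → 32.
So the next token is a32.

a32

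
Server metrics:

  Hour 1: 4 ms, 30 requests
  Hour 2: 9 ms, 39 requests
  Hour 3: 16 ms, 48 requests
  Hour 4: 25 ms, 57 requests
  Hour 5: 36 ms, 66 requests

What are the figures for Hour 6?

49 ms, 75 requests

Ms: perfect squares: 2², 3², 4², …, so 4, 9, 16, 25, 36 → 49.
Requests — +9 each step: 30, 39, 48, 57, 66 → 75.
Putting it together: 49 ms, 75 requests.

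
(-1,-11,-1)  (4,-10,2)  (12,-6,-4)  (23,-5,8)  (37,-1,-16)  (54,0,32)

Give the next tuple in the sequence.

(74,4,-64)

First coordinate: differences are 5, 8, 11, … (increasing by 3 each time), so -1, 4, 12, 23, 37, 54 → 74.
Second coordinate — alternating steps +1, +4, +1, +4, …: -11, -10, -6, -5, -1, 0 → 4.
Third coordinate goes -1, 2, -4, 8, -16, 32 → -64 (×(-2) each step).
Putting it together: (74,4,-64).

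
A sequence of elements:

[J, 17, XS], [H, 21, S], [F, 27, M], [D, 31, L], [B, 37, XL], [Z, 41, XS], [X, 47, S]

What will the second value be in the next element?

51

Second value: alternating steps +4, +6, +4, +6, …, so 17, 21, 27, 31, 37, 41, 47 → 51.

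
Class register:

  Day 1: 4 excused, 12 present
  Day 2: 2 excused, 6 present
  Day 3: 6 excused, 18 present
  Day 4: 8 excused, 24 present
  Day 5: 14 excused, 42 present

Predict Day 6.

Excused — each term is the sum of the two before it: 4, 2, 6, 8, 14 → 22.
Present: 12, 6, 18, 24, 42 → 66 (always 3 × the excused).
So the next record is 22 excused, 66 present.

22 excused, 66 present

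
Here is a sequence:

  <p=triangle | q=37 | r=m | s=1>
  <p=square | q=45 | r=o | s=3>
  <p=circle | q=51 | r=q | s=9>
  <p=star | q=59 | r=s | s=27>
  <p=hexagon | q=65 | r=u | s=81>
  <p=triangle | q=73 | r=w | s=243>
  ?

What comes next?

P — repeats triangle → square → circle → star → hexagon: triangle, square, circle, star, hexagon, triangle → square.
Q: alternating steps +8, +6, +8, +6, …; 37, 45, 51, 59, 65, 73 → 79.
R goes m, o, q, s, u, w → y (letters move forward 2 places in the alphabet).
S: 1, 3, 9, 27, 81, 243 → 729 (×3 each step).
So the next tuple is <p=square | q=79 | r=y | s=729>.

<p=square | q=79 | r=y | s=729>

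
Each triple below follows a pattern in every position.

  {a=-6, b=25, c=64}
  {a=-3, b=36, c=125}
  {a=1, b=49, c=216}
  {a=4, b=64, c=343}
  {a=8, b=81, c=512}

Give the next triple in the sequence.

{a=11, b=100, c=729}

A goes -6, -3, 1, 4, 8 → 11 (alternating steps +3, +4, +3, +4, …).
B: perfect squares: 5², 6², 7², …; 25, 36, 49, 64, 81 → 100.
C: perfect cubes: 4³, 5³, 6³, …, so 64, 125, 216, 343, 512 → 729.
So the next triple is {a=11, b=100, c=729}.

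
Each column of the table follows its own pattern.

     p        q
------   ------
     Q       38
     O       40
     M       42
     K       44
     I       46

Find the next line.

For the column p, letters move back 2 places in the alphabet: Q, O, M, K, I → G.
Column q: +2 each step; 38, 40, 42, 44, 46 → 48.
Combining the parts gives G  48.

G  48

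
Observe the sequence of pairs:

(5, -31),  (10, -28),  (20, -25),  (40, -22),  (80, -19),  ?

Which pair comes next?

(160, -16)

For the first part, ×2 each step: 5, 10, 20, 40, 80 → 160.
Second part — +3 each step: -31, -28, -25, -22, -19 → -16.
Combining the parts gives (160, -16).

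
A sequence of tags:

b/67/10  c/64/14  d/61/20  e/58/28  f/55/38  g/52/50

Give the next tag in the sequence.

Letter — letters move forward 1 place in the alphabet: b, c, d, e, f, g → h.
Second component: −3 each step; 67, 64, 61, 58, 55, 52 → 49.
Third component: differences are 4, 6, 8, … (increasing by 2 each time), so 10, 14, 20, 28, 38, 50 → 64.
Putting it together: h/49/64.

h/49/64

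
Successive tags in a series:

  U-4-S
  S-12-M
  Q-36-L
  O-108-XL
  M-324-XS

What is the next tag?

Letter: letters move back 2 places in the alphabet, so U, S, Q, O, M → K.
Second component: ×3 each step, so 4, 12, 36, 108, 324 → 972.
Size goes S, M, L, XL, XS → S (runs through clothing sizes XS→XL).
So the next tag is K-972-S.

K-972-S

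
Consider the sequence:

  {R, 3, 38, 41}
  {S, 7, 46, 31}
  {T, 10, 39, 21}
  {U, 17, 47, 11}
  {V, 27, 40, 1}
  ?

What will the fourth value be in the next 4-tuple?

For the letter, letters move forward 1 place in the alphabet: R, S, T, U, V → W.
Second value: 3, 7, 10, 17, 27 → 44 (each term is the sum of the two before it).
Third value goes 38, 46, 39, 47, 40 → 48 (alternating steps +8, −7, +8, −7, …).
For the fourth value, −10 each step: 41, 31, 21, 11, 1 → -9.

-9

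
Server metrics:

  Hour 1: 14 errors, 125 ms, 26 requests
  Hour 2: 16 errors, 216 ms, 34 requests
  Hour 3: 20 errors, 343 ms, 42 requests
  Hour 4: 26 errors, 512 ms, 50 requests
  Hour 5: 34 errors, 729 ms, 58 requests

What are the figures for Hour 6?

44 errors, 1000 ms, 66 requests

Errors: 14, 16, 20, 26, 34 → 44 (differences are 2, 4, 6, … (increasing by 2 each time)).
Ms: 125, 216, 343, 512, 729 → 1000 (perfect cubes: 5³, 6³, 7³, …).
Requests: +8 each step; 26, 34, 42, 50, 58 → 66.
Combining the parts gives 44 errors, 1000 ms, 66 requests.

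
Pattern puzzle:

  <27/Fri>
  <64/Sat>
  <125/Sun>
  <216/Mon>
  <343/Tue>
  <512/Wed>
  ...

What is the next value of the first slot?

729

First slot — perfect cubes: 3³, 4³, 5³, …: 27, 64, 125, 216, 343, 512 → 729.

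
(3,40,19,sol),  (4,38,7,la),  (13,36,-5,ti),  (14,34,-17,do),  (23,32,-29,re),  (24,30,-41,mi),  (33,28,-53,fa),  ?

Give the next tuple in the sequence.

(34,26,-65,sol)

For the first part, alternating steps +1, +9, +1, +9, …: 3, 4, 13, 14, 23, 24, 33 → 34.
Second part: 40, 38, 36, 34, 32, 30, 28 → 26 (−2 each step).
Third part — −12 each step: 19, 7, -5, -17, -29, -41, -53 → -65.
Note: runs through the solfège scale do→ti, so sol, la, ti, do, re, mi, fa → sol.
So the next tuple is (34,26,-65,sol).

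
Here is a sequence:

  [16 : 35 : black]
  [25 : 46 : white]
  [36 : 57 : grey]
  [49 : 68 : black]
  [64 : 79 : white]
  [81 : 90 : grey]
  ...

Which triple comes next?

[100 : 101 : black]

First entry goes 16, 25, 36, 49, 64, 81 → 100 (perfect squares: 4², 5², 6², …).
Second entry: +11 each step; 35, 46, 57, 68, 79, 90 → 101.
Shade goes black, white, grey, black, white, grey → black (repeats black → white → grey).
So the next triple is [100 : 101 : black].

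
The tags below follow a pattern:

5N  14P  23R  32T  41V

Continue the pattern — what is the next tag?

For the first component, +9 each step: 5, 14, 23, 32, 41 → 50.
Letter: N, P, R, T, V → X (letters move forward 2 places in the alphabet).
So the next tag is 50X.

50X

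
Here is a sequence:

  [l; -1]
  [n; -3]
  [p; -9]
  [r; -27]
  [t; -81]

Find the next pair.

[v; -243]

For the letter, letters move forward 2 places in the alphabet: l, n, p, r, t → v.
Second entry — ×3 each step: -1, -3, -9, -27, -81 → -243.
So the next pair is [v; -243].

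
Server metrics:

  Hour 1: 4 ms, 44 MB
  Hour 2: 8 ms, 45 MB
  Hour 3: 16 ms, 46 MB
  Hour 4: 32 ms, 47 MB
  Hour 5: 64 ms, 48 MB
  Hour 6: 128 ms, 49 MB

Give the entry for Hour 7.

Ms — ×2 each step: 4, 8, 16, 32, 64, 128 → 256.
MB — +1 each step: 44, 45, 46, 47, 48, 49 → 50.
So the next line is 256 ms, 50 MB.

256 ms, 50 MB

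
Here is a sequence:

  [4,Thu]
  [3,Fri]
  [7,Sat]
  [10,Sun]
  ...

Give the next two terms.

[17,Mon], [27,Tue]

First coordinate: each term is the sum of the two before it, so 4, 3, 7, 10 → 17 → 27.
Day goes Thu, Fri, Sat, Sun → Mon → Tue (runs through the weekdays Mon→Sun).
So the next two terms are [17,Mon] and [27,Tue].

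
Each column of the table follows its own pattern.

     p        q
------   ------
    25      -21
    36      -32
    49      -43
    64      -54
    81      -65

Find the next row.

Column p — perfect squares: 5², 6², 7², …: 25, 36, 49, 64, 81 → 100.
For the column q, −11 each step: -21, -32, -43, -54, -65 → -76.
So the next row is 100  -76.

100  -76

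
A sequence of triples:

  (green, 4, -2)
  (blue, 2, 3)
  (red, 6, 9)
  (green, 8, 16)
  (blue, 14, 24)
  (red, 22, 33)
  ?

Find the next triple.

Colour: repeats green → blue → red, so green, blue, red, green, blue, red → green.
Second component — each term is the sum of the two before it: 4, 2, 6, 8, 14, 22 → 36.
Third component goes -2, 3, 9, 16, 24, 33 → 43 (differences are 5, 6, 7, … (increasing by 1 each time)).
Putting it together: (green, 36, 43).

(green, 36, 43)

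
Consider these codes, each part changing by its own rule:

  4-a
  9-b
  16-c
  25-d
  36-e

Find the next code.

49-f

First component goes 4, 9, 16, 25, 36 → 49 (perfect squares: 2², 3², 4², …).
Letter — letters move forward 1 place in the alphabet: a, b, c, d, e → f.
Combining the parts gives 49-f.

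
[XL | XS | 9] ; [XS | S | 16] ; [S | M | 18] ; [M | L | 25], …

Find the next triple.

[L | XL | 27]

First size: runs through clothing sizes XS→XL, so XL, XS, S, M → L.
Second size goes XS, S, M, L → XL (runs through clothing sizes XS→XL).
Third component: alternating steps +7, +2, +7, +2, …, so 9, 16, 18, 25 → 27.
Putting it together: [L | XL | 27].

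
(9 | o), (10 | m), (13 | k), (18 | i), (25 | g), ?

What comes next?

(34 | e)

For the first slot, differences are 1, 3, 5, … (increasing by 2 each time): 9, 10, 13, 18, 25 → 34.
Letter — letters move back 2 places in the alphabet: o, m, k, i, g → e.
Putting it together: (34 | e).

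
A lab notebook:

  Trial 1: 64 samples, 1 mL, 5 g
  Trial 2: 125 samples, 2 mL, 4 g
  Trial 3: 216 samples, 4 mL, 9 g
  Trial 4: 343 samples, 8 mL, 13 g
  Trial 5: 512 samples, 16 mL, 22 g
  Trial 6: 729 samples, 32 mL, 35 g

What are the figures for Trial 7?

1000 samples, 64 mL, 57 g

Samples: perfect cubes: 4³, 5³, 6³, …, so 64, 125, 216, 343, 512, 729 → 1000.
ML goes 1, 2, 4, 8, 16, 32 → 64 (×2 each step).
G: each term is the sum of the two before it; 5, 4, 9, 13, 22, 35 → 57.
So the next record is 1000 samples, 64 mL, 57 g.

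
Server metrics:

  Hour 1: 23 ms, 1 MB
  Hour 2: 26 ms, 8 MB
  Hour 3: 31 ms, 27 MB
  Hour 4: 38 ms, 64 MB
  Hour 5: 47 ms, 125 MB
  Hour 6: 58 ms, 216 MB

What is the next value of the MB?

343

For the MB, perfect cubes: 1³, 2³, 3³, …: 1, 8, 27, 64, 125, 216 → 343.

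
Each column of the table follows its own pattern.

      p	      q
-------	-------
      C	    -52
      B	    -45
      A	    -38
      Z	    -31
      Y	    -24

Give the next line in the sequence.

For the column p, letters move back 1 place in the alphabet, wrapping A→Z: C, B, A, Z, Y → X.
Column q — +7 each step: -52, -45, -38, -31, -24 → -17.
Combining the parts gives X  -17.

X  -17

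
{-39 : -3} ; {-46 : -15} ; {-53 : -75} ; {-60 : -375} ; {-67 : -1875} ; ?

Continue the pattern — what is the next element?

First coordinate: −7 each step, so -39, -46, -53, -60, -67 → -74.
Second coordinate: ×5 each step, so -3, -15, -75, -375, -1875 → -9375.
Combining the parts gives {-74 : -9375}.

{-74 : -9375}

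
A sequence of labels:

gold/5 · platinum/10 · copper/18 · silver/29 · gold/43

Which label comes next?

Metal: gold, platinum, copper, silver, gold → platinum (repeats gold → platinum → copper → silver).
For the second component, differences are 5, 8, 11, … (increasing by 3 each time): 5, 10, 18, 29, 43 → 60.
Putting it together: platinum/60.

platinum/60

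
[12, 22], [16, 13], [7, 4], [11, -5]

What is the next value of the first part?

First part: 12, 16, 7, 11 → 2 (alternating steps +4, −9, +4, −9, …).

2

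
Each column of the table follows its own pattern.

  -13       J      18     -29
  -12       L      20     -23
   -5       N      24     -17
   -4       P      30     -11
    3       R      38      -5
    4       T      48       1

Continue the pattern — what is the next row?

First component goes -13, -12, -5, -4, 3, 4 → 11 (alternating steps +1, +7, +1, +7, …).
Letter — letters move forward 2 places in the alphabet: J, L, N, P, R, T → V.
For the third component, differences are 2, 4, 6, … (increasing by 2 each time): 18, 20, 24, 30, 38, 48 → 60.
Fourth component: +6 each step, so -29, -23, -17, -11, -5, 1 → 7.
Putting it together: 11  V  60  7.

11  V  60  7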